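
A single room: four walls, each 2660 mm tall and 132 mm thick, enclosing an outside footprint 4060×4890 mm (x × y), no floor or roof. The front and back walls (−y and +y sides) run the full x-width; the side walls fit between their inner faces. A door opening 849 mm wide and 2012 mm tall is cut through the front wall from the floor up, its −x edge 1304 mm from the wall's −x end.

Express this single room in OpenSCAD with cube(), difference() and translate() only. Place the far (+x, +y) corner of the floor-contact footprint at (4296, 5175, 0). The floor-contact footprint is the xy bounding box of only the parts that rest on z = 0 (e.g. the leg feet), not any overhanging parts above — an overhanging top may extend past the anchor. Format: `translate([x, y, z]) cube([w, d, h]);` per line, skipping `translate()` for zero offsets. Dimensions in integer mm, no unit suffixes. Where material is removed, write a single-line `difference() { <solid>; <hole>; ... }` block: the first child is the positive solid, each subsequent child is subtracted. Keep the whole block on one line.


difference() { translate([236, 285, 0]) cube([4060, 132, 2660]); translate([1540, 285, 0]) cube([849, 132, 2012]); }
translate([236, 5043, 0]) cube([4060, 132, 2660]);
translate([236, 417, 0]) cube([132, 4626, 2660]);
translate([4164, 417, 0]) cube([132, 4626, 2660]);


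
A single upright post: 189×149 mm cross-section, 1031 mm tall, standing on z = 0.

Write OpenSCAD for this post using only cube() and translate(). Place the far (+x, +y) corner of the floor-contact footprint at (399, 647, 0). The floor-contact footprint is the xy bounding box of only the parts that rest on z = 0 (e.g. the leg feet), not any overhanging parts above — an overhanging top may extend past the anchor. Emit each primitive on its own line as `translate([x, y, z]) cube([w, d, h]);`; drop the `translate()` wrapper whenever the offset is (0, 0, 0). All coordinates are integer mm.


translate([210, 498, 0]) cube([189, 149, 1031]);


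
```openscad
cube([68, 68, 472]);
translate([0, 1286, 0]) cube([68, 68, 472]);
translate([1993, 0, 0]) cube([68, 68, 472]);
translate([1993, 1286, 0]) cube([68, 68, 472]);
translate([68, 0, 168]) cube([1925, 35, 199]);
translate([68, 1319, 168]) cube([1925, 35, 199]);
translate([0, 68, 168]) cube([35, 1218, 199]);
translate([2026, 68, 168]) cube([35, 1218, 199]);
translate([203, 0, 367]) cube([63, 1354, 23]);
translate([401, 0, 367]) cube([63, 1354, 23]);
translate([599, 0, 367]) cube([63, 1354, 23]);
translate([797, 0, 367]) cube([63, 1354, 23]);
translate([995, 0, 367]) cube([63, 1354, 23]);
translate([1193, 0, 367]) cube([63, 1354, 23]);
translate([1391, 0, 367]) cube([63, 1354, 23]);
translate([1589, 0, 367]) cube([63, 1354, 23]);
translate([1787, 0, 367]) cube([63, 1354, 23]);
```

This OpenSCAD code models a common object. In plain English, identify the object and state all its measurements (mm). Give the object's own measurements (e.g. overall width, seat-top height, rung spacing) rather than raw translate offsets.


A bed frame 2061 mm long (x) by 1354 mm wide (y). Four 68×68 mm corner posts, 472 mm tall, at the corners of the footprint. Four rails of 35 mm thickness and 199 mm height run between adjacent posts with their undersides at z = 168 mm, their outer faces flush with the outside of the frame (the two x-running rails run between the posts' inner faces; the two y-running rails run between the posts' inner faces). 9 slats, each 63 mm wide (x) and 23 mm thick, lie across the top of the two x-running rails, running the full 1354 mm width of the frame in y; along x they sit between the end posts with a 135 mm gap after the −x posts and between neighbouring slats, leaving 143 mm before the +x posts.


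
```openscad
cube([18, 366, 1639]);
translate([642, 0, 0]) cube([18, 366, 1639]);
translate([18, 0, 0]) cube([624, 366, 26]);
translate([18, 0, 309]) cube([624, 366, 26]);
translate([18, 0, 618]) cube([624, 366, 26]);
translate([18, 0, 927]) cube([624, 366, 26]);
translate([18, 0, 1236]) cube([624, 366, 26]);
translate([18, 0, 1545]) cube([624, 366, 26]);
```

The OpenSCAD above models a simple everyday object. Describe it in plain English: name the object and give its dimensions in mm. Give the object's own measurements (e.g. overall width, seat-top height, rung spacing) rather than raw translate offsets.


An open bookshelf. Two side panels, each 18 mm thick, 366 mm deep and 1639 mm tall, stand 660 mm apart (outside-to-outside). Between them sit 6 shelves, each 26 mm thick and 366 mm deep, spanning the full gap between the sides. The bottom shelf rests on the floor (its underside at z = 0) and the clear gap between one shelf's top and the next shelf's underside is 283 mm.


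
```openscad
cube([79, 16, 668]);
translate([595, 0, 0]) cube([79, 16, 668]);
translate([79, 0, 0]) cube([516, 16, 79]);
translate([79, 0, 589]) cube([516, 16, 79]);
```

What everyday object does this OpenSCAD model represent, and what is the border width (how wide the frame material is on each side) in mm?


A picture frame. The border width is 79 mm.

Four thin pieces enclosing a rectangular opening — a picture frame. The two full-height stiles are 668 mm tall; the top rail sits at z = 589 and is 79 mm tall, so the border above the opening is 668 − 589 = 79 mm, matching the stile x-width.


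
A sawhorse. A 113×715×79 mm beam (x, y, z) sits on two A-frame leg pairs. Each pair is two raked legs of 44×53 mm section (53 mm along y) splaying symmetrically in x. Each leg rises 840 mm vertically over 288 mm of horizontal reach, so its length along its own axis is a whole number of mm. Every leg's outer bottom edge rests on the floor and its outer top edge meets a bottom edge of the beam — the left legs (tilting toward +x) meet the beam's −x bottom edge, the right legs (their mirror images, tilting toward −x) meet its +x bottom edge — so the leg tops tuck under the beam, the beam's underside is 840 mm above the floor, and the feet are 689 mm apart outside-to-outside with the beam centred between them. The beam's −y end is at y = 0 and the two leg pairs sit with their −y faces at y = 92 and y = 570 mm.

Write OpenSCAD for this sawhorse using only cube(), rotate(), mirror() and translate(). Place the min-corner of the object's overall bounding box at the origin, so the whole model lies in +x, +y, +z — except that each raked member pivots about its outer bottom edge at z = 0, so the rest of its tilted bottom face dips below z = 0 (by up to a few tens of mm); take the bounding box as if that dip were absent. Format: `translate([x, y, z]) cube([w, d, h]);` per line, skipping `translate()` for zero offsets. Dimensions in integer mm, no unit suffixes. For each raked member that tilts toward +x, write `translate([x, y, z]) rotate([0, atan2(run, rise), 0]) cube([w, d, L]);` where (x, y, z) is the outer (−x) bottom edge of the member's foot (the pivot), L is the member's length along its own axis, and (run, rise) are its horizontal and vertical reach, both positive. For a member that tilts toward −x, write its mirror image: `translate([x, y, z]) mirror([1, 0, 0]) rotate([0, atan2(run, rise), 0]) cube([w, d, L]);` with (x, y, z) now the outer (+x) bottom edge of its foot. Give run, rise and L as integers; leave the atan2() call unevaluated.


translate([288, 0, 840]) cube([113, 715, 79]);
translate([0, 92, 0]) rotate([0, atan2(288, 840), 0]) cube([44, 53, 888]);
translate([689, 92, 0]) mirror([1, 0, 0]) rotate([0, atan2(288, 840), 0]) cube([44, 53, 888]);
translate([0, 570, 0]) rotate([0, atan2(288, 840), 0]) cube([44, 53, 888]);
translate([689, 570, 0]) mirror([1, 0, 0]) rotate([0, atan2(288, 840), 0]) cube([44, 53, 888]);


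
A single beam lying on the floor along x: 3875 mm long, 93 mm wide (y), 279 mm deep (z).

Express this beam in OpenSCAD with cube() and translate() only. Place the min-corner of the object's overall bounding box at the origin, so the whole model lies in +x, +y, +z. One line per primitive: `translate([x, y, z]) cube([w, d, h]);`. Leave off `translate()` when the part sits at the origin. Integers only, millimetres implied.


cube([3875, 93, 279]);


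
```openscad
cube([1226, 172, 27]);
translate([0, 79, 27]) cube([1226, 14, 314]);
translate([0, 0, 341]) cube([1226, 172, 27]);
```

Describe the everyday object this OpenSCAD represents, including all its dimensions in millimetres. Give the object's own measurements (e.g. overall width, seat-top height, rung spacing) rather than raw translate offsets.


An I-beam lying along x, 1226 mm long. Overall section height 368 mm. Two flanges 172 mm wide (y) and 27 mm thick, one on the floor and one at the top; a web 14 mm thick runs between them, centred on the flange width.


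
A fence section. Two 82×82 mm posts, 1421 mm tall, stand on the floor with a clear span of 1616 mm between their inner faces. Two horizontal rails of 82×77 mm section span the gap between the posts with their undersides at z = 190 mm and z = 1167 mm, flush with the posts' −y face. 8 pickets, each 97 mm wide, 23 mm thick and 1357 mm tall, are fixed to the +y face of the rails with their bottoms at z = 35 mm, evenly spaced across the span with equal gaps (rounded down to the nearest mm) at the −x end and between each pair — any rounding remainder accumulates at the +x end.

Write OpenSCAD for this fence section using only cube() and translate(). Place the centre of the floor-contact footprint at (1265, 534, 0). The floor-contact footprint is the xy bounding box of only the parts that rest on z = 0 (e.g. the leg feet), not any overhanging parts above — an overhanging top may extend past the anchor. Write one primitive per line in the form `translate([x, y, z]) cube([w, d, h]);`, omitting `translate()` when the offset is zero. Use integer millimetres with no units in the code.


translate([375, 493, 0]) cube([82, 82, 1421]);
translate([2073, 493, 0]) cube([82, 82, 1421]);
translate([457, 493, 190]) cube([1616, 82, 77]);
translate([457, 493, 1167]) cube([1616, 82, 77]);
translate([550, 575, 35]) cube([97, 23, 1357]);
translate([740, 575, 35]) cube([97, 23, 1357]);
translate([930, 575, 35]) cube([97, 23, 1357]);
translate([1120, 575, 35]) cube([97, 23, 1357]);
translate([1310, 575, 35]) cube([97, 23, 1357]);
translate([1500, 575, 35]) cube([97, 23, 1357]);
translate([1690, 575, 35]) cube([97, 23, 1357]);
translate([1880, 575, 35]) cube([97, 23, 1357]);


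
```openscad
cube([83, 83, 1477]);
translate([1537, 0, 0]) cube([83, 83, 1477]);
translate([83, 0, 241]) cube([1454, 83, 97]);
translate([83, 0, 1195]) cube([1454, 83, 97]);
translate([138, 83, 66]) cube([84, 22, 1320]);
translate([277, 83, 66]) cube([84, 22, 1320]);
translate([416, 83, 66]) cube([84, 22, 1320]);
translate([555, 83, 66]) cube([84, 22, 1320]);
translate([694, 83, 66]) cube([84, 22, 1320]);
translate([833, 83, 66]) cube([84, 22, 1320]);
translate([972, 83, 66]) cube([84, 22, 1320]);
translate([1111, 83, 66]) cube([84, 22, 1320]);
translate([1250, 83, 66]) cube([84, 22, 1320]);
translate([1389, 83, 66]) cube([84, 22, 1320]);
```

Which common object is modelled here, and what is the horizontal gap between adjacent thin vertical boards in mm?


A fence section. The picket gap is 55 mm.

Two posts, two rails, 10 pickets — a fence section. Span 1454 mm holds 10 pickets of 84 mm with 11 equal gaps: ⌊(1454 − 10·84) / 11⌋ = 55 mm.


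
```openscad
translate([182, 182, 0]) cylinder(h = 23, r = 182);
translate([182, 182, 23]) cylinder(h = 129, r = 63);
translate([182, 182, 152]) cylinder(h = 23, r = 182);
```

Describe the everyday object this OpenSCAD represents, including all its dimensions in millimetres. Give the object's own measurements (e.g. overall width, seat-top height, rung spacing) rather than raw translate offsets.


A spool: two coaxial disc flanges of radius 182 mm and thickness 23 mm, joined by a core cylinder of radius 63 mm and height 129 mm. The lower flange rests on z = 0 and the three cylinders share a vertical axis.


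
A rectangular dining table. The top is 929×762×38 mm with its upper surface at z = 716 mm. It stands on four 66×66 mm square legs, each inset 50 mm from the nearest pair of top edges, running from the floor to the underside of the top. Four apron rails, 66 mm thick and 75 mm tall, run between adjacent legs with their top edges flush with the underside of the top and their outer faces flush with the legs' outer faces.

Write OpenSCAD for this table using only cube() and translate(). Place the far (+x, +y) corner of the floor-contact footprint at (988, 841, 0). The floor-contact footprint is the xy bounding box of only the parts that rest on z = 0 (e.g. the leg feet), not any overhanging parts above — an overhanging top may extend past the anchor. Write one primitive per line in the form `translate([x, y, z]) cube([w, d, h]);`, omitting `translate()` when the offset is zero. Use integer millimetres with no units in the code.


translate([109, 129, 678]) cube([929, 762, 38]);
translate([159, 179, 0]) cube([66, 66, 678]);
translate([922, 179, 0]) cube([66, 66, 678]);
translate([159, 775, 0]) cube([66, 66, 678]);
translate([922, 775, 0]) cube([66, 66, 678]);
translate([225, 179, 603]) cube([697, 66, 75]);
translate([225, 775, 603]) cube([697, 66, 75]);
translate([159, 245, 603]) cube([66, 530, 75]);
translate([922, 245, 603]) cube([66, 530, 75]);


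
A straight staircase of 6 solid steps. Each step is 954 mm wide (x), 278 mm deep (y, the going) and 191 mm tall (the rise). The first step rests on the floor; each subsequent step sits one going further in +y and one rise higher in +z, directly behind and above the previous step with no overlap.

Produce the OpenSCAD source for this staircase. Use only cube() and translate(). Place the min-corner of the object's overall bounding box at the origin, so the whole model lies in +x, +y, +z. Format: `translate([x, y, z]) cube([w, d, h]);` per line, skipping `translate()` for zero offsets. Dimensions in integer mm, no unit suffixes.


cube([954, 278, 191]);
translate([0, 278, 191]) cube([954, 278, 191]);
translate([0, 556, 382]) cube([954, 278, 191]);
translate([0, 834, 573]) cube([954, 278, 191]);
translate([0, 1112, 764]) cube([954, 278, 191]);
translate([0, 1390, 955]) cube([954, 278, 191]);


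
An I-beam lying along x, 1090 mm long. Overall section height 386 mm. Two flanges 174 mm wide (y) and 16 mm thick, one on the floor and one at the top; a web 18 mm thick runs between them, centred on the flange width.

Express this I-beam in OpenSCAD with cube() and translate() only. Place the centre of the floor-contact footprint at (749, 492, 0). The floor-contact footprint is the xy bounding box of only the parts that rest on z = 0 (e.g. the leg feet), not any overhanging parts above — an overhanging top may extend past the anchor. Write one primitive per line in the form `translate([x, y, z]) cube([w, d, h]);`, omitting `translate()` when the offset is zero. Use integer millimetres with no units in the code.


translate([204, 405, 0]) cube([1090, 174, 16]);
translate([204, 483, 16]) cube([1090, 18, 354]);
translate([204, 405, 370]) cube([1090, 174, 16]);


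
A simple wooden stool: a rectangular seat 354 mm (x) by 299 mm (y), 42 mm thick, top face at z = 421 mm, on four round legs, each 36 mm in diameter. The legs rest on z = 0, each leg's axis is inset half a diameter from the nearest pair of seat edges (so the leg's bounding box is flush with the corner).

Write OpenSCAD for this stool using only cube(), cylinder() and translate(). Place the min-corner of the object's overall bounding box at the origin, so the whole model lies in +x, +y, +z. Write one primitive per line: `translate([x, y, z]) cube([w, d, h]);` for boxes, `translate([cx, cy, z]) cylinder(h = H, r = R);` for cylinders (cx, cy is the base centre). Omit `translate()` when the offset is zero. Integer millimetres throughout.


translate([0, 0, 379]) cube([354, 299, 42]);
translate([18, 18, 0]) cylinder(h = 379, r = 18);
translate([336, 18, 0]) cylinder(h = 379, r = 18);
translate([18, 281, 0]) cylinder(h = 379, r = 18);
translate([336, 281, 0]) cylinder(h = 379, r = 18);


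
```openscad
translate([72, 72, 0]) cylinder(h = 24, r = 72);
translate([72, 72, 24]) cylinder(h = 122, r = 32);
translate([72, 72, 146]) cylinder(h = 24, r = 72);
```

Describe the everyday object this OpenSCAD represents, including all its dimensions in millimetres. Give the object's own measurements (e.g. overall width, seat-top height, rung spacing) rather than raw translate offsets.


A spool: two coaxial disc flanges of radius 72 mm and thickness 24 mm, joined by a core cylinder of radius 32 mm and height 122 mm. The lower flange rests on z = 0 and the three cylinders share a vertical axis.


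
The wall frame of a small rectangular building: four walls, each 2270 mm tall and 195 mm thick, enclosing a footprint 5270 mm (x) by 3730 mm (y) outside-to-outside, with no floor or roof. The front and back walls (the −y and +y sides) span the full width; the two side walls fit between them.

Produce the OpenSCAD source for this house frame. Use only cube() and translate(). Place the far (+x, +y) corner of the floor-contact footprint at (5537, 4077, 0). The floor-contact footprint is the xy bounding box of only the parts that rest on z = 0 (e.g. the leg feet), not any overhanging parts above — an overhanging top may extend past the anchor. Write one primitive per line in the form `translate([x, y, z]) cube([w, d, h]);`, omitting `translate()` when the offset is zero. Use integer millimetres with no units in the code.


translate([267, 347, 0]) cube([5270, 195, 2270]);
translate([267, 3882, 0]) cube([5270, 195, 2270]);
translate([267, 542, 0]) cube([195, 3340, 2270]);
translate([5342, 542, 0]) cube([195, 3340, 2270]);


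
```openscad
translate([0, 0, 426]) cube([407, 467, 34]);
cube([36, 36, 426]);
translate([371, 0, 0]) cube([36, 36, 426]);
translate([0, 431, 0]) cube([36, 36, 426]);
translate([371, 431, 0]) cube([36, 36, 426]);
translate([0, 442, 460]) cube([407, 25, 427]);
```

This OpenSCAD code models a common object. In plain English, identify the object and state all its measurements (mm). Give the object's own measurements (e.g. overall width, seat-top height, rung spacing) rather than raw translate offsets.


A chair. The seat is a 407×467×34 mm slab with its top at z = 460 mm, on four 36×36 mm corner legs (flush with the seat edges, standing on z = 0). A flat backrest 25 mm thick, 427 mm tall, spans the full seat width and rises from the seat top along its +y edge, rear face flush with the rear of the seat.


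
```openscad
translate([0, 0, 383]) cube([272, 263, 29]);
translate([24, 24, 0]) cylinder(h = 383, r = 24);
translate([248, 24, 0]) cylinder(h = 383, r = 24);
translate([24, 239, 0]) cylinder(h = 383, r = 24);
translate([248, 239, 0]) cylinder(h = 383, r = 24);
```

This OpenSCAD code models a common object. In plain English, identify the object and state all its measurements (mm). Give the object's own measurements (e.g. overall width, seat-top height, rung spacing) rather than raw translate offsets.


A four-legged stool. The seat is a 272×263×29 mm slab whose top surface is at z = 412 mm; four round legs, each 48 mm in diameter, run from the floor (z = 0) to the underside of the seat, each leg's axis is inset half a diameter from the nearest pair of seat edges (so the leg's bounding box is flush with the corner).


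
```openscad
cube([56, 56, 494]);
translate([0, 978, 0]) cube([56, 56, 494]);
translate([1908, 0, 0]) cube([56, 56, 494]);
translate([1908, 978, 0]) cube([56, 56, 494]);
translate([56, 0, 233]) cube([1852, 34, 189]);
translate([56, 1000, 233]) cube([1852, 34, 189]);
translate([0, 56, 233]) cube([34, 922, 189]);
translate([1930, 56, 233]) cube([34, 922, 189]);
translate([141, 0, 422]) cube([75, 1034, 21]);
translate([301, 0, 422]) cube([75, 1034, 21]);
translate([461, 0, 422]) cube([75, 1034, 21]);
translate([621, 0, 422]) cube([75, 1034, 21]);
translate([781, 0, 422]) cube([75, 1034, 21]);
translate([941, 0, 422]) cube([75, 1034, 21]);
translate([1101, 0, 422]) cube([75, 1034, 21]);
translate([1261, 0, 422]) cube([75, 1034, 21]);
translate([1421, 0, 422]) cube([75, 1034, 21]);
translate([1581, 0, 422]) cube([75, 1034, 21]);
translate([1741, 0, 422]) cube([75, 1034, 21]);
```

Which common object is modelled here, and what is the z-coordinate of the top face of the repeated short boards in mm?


A bed frame. The slat-top height is 443 mm.

Four posts, four rails, and a row of slats — a bed frame. Slats sit on the rails at z = 233 + 189 = 422; with slat thickness 21, the top is 443 mm.


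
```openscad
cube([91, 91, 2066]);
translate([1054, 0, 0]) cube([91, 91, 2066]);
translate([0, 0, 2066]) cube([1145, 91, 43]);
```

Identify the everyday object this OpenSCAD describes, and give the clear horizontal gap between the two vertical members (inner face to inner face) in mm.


A door frame. The clear opening width is 963 mm.

Two 2066 mm tall posts with a header on top — a door frame. The left jamb is 91 mm wide at x = 0; the right jamb starts at x = 1054. The clear opening is 1054 − 91 = 963 mm.


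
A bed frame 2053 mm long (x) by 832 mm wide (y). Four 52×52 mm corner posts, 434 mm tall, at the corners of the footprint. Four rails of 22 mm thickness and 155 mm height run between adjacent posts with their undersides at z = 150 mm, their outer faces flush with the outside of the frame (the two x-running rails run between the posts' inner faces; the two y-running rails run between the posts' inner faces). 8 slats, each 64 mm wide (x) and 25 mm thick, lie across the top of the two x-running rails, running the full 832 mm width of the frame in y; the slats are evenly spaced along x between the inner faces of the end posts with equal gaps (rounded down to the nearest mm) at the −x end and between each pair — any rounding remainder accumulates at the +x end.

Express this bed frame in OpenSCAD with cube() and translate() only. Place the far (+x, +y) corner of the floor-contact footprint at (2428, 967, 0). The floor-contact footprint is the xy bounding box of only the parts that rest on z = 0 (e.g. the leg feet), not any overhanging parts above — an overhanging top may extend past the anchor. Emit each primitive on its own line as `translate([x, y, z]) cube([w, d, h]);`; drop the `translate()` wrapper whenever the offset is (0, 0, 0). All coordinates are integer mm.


translate([375, 135, 0]) cube([52, 52, 434]);
translate([375, 915, 0]) cube([52, 52, 434]);
translate([2376, 135, 0]) cube([52, 52, 434]);
translate([2376, 915, 0]) cube([52, 52, 434]);
translate([427, 135, 150]) cube([1949, 22, 155]);
translate([427, 945, 150]) cube([1949, 22, 155]);
translate([375, 187, 150]) cube([22, 728, 155]);
translate([2406, 187, 150]) cube([22, 728, 155]);
translate([586, 135, 305]) cube([64, 832, 25]);
translate([809, 135, 305]) cube([64, 832, 25]);
translate([1032, 135, 305]) cube([64, 832, 25]);
translate([1255, 135, 305]) cube([64, 832, 25]);
translate([1478, 135, 305]) cube([64, 832, 25]);
translate([1701, 135, 305]) cube([64, 832, 25]);
translate([1924, 135, 305]) cube([64, 832, 25]);
translate([2147, 135, 305]) cube([64, 832, 25]);


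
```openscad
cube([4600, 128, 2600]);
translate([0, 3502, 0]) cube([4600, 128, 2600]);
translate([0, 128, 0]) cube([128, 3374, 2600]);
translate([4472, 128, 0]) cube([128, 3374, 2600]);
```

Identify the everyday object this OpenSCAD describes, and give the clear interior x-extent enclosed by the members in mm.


A house (or room) frame. The interior width is 4344 mm.

Four 2600 mm walls enclosing a rectangle with no floor or roof — a room or house frame. Outside width is 4600 mm and wall thickness is 128 mm, so the interior width is 4600 − 2 × 128 = 4344 mm.


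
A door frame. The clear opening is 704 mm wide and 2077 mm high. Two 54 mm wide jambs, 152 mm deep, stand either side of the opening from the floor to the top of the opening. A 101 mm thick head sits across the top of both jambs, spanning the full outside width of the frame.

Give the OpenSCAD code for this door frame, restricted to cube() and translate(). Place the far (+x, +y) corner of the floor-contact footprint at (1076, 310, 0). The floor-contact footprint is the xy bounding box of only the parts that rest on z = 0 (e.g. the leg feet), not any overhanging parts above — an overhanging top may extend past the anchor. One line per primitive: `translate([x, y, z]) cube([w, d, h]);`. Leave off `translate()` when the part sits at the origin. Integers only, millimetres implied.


translate([264, 158, 0]) cube([54, 152, 2077]);
translate([1022, 158, 0]) cube([54, 152, 2077]);
translate([264, 158, 2077]) cube([812, 152, 101]);


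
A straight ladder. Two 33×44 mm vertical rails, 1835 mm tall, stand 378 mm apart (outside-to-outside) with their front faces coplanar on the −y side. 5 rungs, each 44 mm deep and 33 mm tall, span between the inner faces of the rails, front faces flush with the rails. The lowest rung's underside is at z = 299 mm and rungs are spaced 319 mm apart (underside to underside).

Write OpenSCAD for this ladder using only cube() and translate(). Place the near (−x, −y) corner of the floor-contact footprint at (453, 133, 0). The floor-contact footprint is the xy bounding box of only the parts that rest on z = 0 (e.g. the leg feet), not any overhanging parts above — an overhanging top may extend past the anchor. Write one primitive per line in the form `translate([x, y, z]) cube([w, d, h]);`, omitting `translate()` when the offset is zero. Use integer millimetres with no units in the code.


translate([453, 133, 0]) cube([33, 44, 1835]);
translate([798, 133, 0]) cube([33, 44, 1835]);
translate([486, 133, 299]) cube([312, 44, 33]);
translate([486, 133, 618]) cube([312, 44, 33]);
translate([486, 133, 937]) cube([312, 44, 33]);
translate([486, 133, 1256]) cube([312, 44, 33]);
translate([486, 133, 1575]) cube([312, 44, 33]);


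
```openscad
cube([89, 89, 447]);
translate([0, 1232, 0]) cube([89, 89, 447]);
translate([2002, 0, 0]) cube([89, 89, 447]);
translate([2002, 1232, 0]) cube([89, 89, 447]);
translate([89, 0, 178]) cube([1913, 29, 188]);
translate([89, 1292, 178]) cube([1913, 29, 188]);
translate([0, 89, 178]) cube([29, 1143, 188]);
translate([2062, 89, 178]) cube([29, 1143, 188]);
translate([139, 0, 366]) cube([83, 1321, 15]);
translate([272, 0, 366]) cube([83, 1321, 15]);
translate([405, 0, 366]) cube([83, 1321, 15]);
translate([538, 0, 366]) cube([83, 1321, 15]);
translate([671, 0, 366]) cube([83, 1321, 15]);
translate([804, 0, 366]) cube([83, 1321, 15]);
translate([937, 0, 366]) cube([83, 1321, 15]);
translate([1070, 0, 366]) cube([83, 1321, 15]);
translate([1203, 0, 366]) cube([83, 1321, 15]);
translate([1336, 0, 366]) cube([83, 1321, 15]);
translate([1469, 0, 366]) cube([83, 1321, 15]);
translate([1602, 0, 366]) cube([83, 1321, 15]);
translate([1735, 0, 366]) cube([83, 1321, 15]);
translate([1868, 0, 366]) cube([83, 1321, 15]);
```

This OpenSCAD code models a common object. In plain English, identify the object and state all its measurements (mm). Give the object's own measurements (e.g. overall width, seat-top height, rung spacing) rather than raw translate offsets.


A bed frame 2091 mm long (x) by 1321 mm wide (y). Four 89×89 mm corner posts, 447 mm tall, at the corners of the footprint. Four rails of 29 mm thickness and 188 mm height run between adjacent posts with their undersides at z = 178 mm, their outer faces flush with the outside of the frame (the two x-running rails run between the posts' inner faces; the two y-running rails run between the posts' inner faces). 14 slats, each 83 mm wide (x) and 15 mm thick, lie across the top of the two x-running rails, running the full 1321 mm width of the frame in y; along x they sit between the end posts with a 50 mm gap after the −x posts and between neighbouring slats, leaving 51 mm before the +x posts.


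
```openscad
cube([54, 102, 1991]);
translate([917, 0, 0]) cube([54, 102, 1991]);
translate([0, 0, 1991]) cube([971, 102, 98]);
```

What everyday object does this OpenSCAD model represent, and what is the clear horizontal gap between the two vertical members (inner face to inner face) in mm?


A door frame. The clear opening width is 863 mm.

Two 1991 mm tall posts with a header on top — a door frame. The left jamb is 54 mm wide at x = 0; the right jamb starts at x = 917. The clear opening is 917 − 54 = 863 mm.


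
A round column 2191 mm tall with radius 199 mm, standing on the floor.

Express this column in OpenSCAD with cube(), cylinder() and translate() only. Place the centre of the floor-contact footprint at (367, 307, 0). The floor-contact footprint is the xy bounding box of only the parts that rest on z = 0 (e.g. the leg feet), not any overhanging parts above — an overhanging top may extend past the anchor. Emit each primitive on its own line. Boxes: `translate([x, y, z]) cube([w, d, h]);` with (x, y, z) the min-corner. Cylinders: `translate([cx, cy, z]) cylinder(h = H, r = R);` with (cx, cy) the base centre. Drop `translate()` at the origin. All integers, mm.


translate([367, 307, 0]) cylinder(h = 2191, r = 199);


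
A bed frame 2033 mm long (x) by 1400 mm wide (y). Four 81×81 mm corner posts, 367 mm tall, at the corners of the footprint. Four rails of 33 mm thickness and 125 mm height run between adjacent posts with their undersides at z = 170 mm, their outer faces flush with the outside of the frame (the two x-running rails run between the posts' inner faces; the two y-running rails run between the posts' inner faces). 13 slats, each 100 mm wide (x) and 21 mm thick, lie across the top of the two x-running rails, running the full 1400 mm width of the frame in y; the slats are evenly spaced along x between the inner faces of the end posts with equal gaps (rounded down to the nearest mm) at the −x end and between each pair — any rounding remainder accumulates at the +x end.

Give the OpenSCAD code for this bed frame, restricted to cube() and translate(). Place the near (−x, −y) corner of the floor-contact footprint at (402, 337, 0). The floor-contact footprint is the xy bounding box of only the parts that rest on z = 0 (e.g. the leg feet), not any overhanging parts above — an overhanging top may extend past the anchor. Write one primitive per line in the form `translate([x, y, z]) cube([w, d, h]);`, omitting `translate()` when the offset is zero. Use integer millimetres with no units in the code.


translate([402, 337, 0]) cube([81, 81, 367]);
translate([402, 1656, 0]) cube([81, 81, 367]);
translate([2354, 337, 0]) cube([81, 81, 367]);
translate([2354, 1656, 0]) cube([81, 81, 367]);
translate([483, 337, 170]) cube([1871, 33, 125]);
translate([483, 1704, 170]) cube([1871, 33, 125]);
translate([402, 418, 170]) cube([33, 1238, 125]);
translate([2402, 418, 170]) cube([33, 1238, 125]);
translate([523, 337, 295]) cube([100, 1400, 21]);
translate([663, 337, 295]) cube([100, 1400, 21]);
translate([803, 337, 295]) cube([100, 1400, 21]);
translate([943, 337, 295]) cube([100, 1400, 21]);
translate([1083, 337, 295]) cube([100, 1400, 21]);
translate([1223, 337, 295]) cube([100, 1400, 21]);
translate([1363, 337, 295]) cube([100, 1400, 21]);
translate([1503, 337, 295]) cube([100, 1400, 21]);
translate([1643, 337, 295]) cube([100, 1400, 21]);
translate([1783, 337, 295]) cube([100, 1400, 21]);
translate([1923, 337, 295]) cube([100, 1400, 21]);
translate([2063, 337, 295]) cube([100, 1400, 21]);
translate([2203, 337, 295]) cube([100, 1400, 21]);


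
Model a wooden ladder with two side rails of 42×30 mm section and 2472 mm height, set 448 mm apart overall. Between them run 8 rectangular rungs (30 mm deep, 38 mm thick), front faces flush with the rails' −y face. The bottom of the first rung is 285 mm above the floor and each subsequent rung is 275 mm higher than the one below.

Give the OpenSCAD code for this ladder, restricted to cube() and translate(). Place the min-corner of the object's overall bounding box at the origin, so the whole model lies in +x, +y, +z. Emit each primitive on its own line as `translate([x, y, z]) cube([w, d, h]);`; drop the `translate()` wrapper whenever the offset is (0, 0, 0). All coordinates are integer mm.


cube([42, 30, 2472]);
translate([406, 0, 0]) cube([42, 30, 2472]);
translate([42, 0, 285]) cube([364, 30, 38]);
translate([42, 0, 560]) cube([364, 30, 38]);
translate([42, 0, 835]) cube([364, 30, 38]);
translate([42, 0, 1110]) cube([364, 30, 38]);
translate([42, 0, 1385]) cube([364, 30, 38]);
translate([42, 0, 1660]) cube([364, 30, 38]);
translate([42, 0, 1935]) cube([364, 30, 38]);
translate([42, 0, 2210]) cube([364, 30, 38]);


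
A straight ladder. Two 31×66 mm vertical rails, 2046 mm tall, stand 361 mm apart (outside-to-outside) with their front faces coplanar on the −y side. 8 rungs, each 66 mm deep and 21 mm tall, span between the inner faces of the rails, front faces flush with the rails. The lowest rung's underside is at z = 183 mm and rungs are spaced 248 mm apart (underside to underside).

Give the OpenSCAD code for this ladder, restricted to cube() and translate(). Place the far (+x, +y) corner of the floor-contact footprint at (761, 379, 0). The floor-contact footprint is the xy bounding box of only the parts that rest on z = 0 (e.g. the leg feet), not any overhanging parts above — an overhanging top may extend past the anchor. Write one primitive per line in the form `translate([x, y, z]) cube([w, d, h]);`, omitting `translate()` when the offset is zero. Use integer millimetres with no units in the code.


// rung span = 361 - 2*31 = 299
// rung[k] z = 183 + k*248
translate([400, 313, 0]) cube([31, 66, 2046]);
translate([730, 313, 0]) cube([31, 66, 2046]);
translate([431, 313, 183]) cube([299, 66, 21]);
translate([431, 313, 431]) cube([299, 66, 21]);
translate([431, 313, 679]) cube([299, 66, 21]);
translate([431, 313, 927]) cube([299, 66, 21]);
translate([431, 313, 1175]) cube([299, 66, 21]);
translate([431, 313, 1423]) cube([299, 66, 21]);
translate([431, 313, 1671]) cube([299, 66, 21]);
translate([431, 313, 1919]) cube([299, 66, 21]);


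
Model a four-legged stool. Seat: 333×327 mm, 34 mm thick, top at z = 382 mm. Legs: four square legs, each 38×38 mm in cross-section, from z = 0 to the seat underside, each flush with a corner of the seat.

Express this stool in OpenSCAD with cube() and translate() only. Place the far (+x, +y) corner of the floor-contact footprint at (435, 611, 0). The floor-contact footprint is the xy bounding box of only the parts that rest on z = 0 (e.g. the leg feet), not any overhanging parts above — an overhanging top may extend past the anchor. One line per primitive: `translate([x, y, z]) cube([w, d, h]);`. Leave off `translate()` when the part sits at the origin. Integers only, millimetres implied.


// leg_h = 382 - 34 = 348
translate([102, 284, 348]) cube([333, 327, 34]);
translate([102, 284, 0]) cube([38, 38, 348]);
translate([397, 284, 0]) cube([38, 38, 348]);
translate([102, 573, 0]) cube([38, 38, 348]);
translate([397, 573, 0]) cube([38, 38, 348]);


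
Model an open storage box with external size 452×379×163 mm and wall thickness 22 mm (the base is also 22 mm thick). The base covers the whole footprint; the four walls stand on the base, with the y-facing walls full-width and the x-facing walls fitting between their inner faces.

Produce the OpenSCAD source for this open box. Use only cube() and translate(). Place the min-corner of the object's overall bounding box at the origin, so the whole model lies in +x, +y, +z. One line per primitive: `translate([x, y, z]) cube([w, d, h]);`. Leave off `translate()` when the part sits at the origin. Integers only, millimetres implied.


cube([452, 379, 22]);
translate([0, 0, 22]) cube([452, 22, 141]);
translate([0, 357, 22]) cube([452, 22, 141]);
translate([0, 22, 22]) cube([22, 335, 141]);
translate([430, 22, 22]) cube([22, 335, 141]);


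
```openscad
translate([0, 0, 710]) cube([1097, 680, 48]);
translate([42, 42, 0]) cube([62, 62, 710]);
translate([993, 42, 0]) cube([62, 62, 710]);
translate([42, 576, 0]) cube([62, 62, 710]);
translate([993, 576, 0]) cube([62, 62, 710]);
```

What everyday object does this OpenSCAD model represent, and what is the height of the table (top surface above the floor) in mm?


A table. The table height is 758 mm.

A 1097×680×48 slab sits at z = 710 on four 62 mm square posts — a table. The top surface is at 710 + 48 = 758 mm.


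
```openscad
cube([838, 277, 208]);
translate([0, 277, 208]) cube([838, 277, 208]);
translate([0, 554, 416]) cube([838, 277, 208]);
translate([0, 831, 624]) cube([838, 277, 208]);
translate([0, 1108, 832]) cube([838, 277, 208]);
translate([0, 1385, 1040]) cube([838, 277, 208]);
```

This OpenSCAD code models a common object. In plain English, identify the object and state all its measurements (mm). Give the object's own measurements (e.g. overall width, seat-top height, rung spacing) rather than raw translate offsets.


A straight staircase of 6 solid steps. Each step is 838 mm wide (x), 277 mm deep (y, the going) and 208 mm tall (the rise). The first step rests on the floor; each subsequent step sits one going further in +y and one rise higher in +z, directly behind and above the previous step with no overlap.


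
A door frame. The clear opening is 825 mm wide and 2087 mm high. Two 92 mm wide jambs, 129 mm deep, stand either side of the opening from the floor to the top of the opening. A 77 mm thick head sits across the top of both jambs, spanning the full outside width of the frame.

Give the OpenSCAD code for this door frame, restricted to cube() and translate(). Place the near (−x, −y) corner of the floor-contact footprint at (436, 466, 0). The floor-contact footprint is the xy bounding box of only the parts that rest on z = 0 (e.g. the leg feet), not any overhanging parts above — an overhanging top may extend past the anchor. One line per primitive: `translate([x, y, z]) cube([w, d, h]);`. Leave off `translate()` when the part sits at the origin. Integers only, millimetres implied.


translate([436, 466, 0]) cube([92, 129, 2087]);
translate([1353, 466, 0]) cube([92, 129, 2087]);
translate([436, 466, 2087]) cube([1009, 129, 77]);


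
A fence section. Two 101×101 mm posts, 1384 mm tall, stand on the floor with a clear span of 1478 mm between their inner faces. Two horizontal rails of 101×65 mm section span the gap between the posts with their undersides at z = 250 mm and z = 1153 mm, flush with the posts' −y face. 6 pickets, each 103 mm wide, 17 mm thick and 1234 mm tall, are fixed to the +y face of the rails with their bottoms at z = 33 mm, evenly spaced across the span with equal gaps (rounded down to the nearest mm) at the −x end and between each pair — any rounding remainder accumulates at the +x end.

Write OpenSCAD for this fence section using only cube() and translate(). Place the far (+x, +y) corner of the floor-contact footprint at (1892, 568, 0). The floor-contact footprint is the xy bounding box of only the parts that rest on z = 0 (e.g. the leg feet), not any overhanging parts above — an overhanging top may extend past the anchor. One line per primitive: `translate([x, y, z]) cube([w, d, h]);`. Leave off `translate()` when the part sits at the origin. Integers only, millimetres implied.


translate([212, 467, 0]) cube([101, 101, 1384]);
translate([1791, 467, 0]) cube([101, 101, 1384]);
translate([313, 467, 250]) cube([1478, 101, 65]);
translate([313, 467, 1153]) cube([1478, 101, 65]);
translate([435, 568, 33]) cube([103, 17, 1234]);
translate([660, 568, 33]) cube([103, 17, 1234]);
translate([885, 568, 33]) cube([103, 17, 1234]);
translate([1110, 568, 33]) cube([103, 17, 1234]);
translate([1335, 568, 33]) cube([103, 17, 1234]);
translate([1560, 568, 33]) cube([103, 17, 1234]);


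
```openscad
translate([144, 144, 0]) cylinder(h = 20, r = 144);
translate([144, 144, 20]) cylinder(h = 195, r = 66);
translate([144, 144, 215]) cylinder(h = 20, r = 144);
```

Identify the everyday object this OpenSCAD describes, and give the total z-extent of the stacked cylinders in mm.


A spool. The overall height is 235 mm.

Three coaxial cylinders, large–small–large — a spool. Two 20 mm flanges and a 195 mm core give 20 + 195 + 20 = 235 mm.
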